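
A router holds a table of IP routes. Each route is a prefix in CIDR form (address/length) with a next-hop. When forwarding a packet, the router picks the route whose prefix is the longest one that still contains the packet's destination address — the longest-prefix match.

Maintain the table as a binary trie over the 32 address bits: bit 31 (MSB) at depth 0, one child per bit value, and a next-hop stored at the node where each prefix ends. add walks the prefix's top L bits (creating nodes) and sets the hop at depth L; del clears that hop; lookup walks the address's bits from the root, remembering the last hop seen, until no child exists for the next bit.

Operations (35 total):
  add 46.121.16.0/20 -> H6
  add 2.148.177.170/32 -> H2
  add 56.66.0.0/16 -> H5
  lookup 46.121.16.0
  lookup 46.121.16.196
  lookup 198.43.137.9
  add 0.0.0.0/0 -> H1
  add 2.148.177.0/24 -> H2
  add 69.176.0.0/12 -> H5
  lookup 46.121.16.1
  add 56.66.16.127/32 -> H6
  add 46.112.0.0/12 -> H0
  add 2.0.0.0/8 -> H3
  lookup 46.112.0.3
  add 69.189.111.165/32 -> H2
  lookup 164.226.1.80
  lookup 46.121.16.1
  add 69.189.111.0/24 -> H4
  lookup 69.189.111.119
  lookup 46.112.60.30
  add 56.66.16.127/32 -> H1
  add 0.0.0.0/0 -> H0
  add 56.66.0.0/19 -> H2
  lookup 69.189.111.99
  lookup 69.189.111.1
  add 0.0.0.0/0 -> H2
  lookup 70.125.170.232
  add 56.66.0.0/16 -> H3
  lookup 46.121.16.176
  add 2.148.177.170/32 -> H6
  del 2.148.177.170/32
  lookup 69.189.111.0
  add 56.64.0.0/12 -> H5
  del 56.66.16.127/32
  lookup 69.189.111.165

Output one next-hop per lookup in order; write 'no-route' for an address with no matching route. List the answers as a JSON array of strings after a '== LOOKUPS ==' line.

Trace:
  + 46.121.16.0/20 (H6) depth=20
  + 2.148.177.170/32 (H2) depth=32
  + 56.66.0.0/16 (H5) depth=16
  Q 46.121.16.0: descend 00101110011110010001 ; hops seen [H6] ; pick H6
  Q 46.121.16.196: descend 00101110011110010001 ; hops seen [H6] ; pick H6
  Q 198.43.137.9: descend ε ; hops seen [∅] ; pick no-route
  + 0.0.0.0/0 (H1) depth=0
  + 2.148.177.0/24 (H2) depth=24
  + 69.176.0.0/12 (H5) depth=12
  Q 46.121.16.1: descend 00101110011110010001 ; hops seen [H1,H6] ; pick H6
  + 56.66.16.127/32 (H6) depth=32
  + 46.112.0.0/12 (H0) depth=12
  + 2.0.0.0/8 (H3) depth=8
  Q 46.112.0.3: descend 001011100111 ; hops seen [H1,H0] ; pick H0
  + 69.189.111.165/32 (H2) depth=32
  Q 164.226.1.80: descend ε ; hops seen [H1] ; pick H1
  Q 46.121.16.1: descend 00101110011110010001 ; hops seen [H1,H0,H6] ; pick H6
  + 69.189.111.0/24 (H4) depth=24
  Q 69.189.111.119: descend 010001011011110101101111 ; hops seen [H1,H5,H4] ; pick H4
  Q 46.112.60.30: descend 001011100111 ; hops seen [H1,H0] ; pick H0
  + 56.66.16.127/32 (H1) depth=32
  + 0.0.0.0/0 (H0) depth=0
  + 56.66.0.0/19 (H2) depth=19
  Q 69.189.111.99: descend 010001011011110101101111 ; hops seen [H0,H5,H4] ; pick H4
  Q 69.189.111.1: descend 010001011011110101101111 ; hops seen [H0,H5,H4] ; pick H4
  + 0.0.0.0/0 (H2) depth=0
  Q 70.125.170.232: descend 010001 ; hops seen [H2] ; pick H2
  + 56.66.0.0/16 (H3) depth=16
  Q 46.121.16.176: descend 00101110011110010001 ; hops seen [H2,H0,H6] ; pick H6
  + 2.148.177.170/32 (H6) depth=32
  - 2.148.177.170/32 clear@32
  Q 69.189.111.0: descend 010001011011110101101111 ; hops seen [H2,H5,H4] ; pick H4
  + 56.64.0.0/12 (H5) depth=12
  - 56.66.16.127/32 clear@32
  Q 69.189.111.165: descend 01000101101111010110111110100101 ; hops seen [H2,H5,H4,H2] ; pick H2

== LOOKUPS ==
["H6","H6","no-route","H6","H0","H1","H6","H4","H0","H4","H4","H2","H6","H4","H2"]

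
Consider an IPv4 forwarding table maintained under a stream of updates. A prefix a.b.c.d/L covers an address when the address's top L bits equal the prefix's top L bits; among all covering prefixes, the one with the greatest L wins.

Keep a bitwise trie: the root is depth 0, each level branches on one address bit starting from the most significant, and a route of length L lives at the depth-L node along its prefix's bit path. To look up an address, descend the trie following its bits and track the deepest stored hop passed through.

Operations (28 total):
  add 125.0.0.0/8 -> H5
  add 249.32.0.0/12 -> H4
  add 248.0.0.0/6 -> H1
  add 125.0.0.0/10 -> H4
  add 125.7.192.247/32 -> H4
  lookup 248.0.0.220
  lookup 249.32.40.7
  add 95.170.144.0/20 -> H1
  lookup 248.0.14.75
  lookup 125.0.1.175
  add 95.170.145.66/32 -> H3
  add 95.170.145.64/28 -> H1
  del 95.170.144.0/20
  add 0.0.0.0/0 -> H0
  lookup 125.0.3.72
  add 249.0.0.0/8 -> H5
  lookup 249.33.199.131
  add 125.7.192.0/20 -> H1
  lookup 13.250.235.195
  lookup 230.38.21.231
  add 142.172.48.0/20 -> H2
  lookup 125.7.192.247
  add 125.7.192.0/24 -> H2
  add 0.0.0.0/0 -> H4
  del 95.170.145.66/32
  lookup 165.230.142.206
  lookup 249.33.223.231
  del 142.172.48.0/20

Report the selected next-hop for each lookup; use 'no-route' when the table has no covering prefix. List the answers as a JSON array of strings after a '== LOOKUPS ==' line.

Apply in order:
  add 125.0.0.0/8 -> H5 at depth 8
  add 249.32.0.0/12 -> H4 at depth 12
  add 248.0.0.0/6 -> H1 at depth 6
  add 125.0.0.0/10 -> H4 at depth 10
  add 125.7.192.247/32 -> H4 at depth 32
  ? 248.0.0.220  path d0:-→d1:-→d2:-→d3:-→d4:-→d5:-→d6:H1→d7:-  best=H1
  ? 249.32.40.7  path d0:-→d1:-→d2:-→d3:-→d4:-→d5:-→d6:H1→d7:-→d8:-→d9:-→d10:-→d11:-→d12:H4  best=H4
  add 95.170.144.0/20 -> H1 at depth 20
  ? 248.0.14.75  path d0:-→d1:-→d2:-→d3:-→d4:-→d5:-→d6:H1→d7:-  best=H1
  ? 125.0.1.175  path d0:-→d1:-→d2:-→d3:-→d4:-→d5:-→d6:-→d7:-→d8:H5→d9:-→d10:H4→d11:-→d12:-→d13:-  best=H4
  add 95.170.145.66/32 -> H3 at depth 32
  add 95.170.145.64/28 -> H1 at depth 28
  del 95.170.144.0/20 (clear depth 20)
  add 0.0.0.0/0 -> H0 at depth 0
  ? 125.0.3.72  path d0:H0→d1:-→d2:-→d3:-→d4:-→d5:-→d6:-→d7:-→d8:H5→d9:-→d10:H4→d11:-→d12:-→d13:-  best=H4
  add 249.0.0.0/8 -> H5 at depth 8
  ? 249.33.199.131  path d0:H0→d1:-→d2:-→d3:-→d4:-→d5:-→d6:H1→d7:-→d8:H5→d9:-→d10:-→d11:-→d12:H4  best=H4
  add 125.7.192.0/20 -> H1 at depth 20
  ? 13.250.235.195  path d0:H0→d1:-  best=H0
  ? 230.38.21.231  path d0:H0→d1:-→d2:-→d3:-  best=H0
  add 142.172.48.0/20 -> H2 at depth 20
  ? 125.7.192.247  path d0:H0→d1:-→d2:-→d3:-→d4:-→d5:-→d6:-→d7:-→d8:H5→d9:-→d10:H4→d11:-→d12:-→d13:-→d14:-→d15:-→d16:-→d17:-→d18:-→d19:-→d20:H1→d21:-→d22:-→d23:-→d24:-→d25:-→d26:-→d27:-→d28:-→d29:-→d30:-→d31:-→d32:H4  best=H4
  add 125.7.192.0/24 -> H2 at depth 24
  add 0.0.0.0/0 -> H4 at depth 0
  del 95.170.145.66/32 (clear depth 32)
  ? 165.230.142.206  path d0:H4→d1:-→d2:-  best=H4
  ? 249.33.223.231  path d0:H4→d1:-→d2:-→d3:-→d4:-→d5:-→d6:H1→d7:-→d8:H5→d9:-→d10:-→d11:-→d12:H4  best=H4
  del 142.172.48.0/20 (clear depth 20)

== LOOKUPS ==
["H1","H4","H1","H4","H4","H4","H0","H0","H4","H4","H4"]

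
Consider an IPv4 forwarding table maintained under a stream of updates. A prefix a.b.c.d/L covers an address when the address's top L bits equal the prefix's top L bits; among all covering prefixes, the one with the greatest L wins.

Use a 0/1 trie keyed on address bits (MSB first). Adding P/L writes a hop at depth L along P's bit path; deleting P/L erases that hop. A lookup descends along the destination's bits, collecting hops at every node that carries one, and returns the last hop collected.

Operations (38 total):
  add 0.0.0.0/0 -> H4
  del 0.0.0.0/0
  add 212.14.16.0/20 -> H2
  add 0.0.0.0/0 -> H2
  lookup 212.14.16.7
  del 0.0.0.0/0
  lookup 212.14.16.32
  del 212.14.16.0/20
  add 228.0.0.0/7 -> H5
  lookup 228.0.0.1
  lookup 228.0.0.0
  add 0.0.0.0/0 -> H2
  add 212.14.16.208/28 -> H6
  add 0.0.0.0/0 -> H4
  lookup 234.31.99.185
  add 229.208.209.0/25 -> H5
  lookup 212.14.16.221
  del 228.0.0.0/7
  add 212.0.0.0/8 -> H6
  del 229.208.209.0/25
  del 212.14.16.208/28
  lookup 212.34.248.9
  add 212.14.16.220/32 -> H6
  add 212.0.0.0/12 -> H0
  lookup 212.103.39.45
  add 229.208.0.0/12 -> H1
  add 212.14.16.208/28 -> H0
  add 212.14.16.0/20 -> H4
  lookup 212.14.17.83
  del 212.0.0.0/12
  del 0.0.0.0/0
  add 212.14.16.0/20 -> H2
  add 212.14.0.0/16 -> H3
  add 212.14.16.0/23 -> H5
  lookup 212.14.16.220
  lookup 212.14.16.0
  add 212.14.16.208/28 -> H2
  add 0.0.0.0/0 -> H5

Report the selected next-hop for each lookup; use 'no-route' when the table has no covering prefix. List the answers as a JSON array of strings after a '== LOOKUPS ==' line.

Apply in order:
  + 0.0.0.0/0 (H4) depth=0
  del 0.0.0.0/0 (clear depth 0)
  + 212.14.16.0/20 (H2) depth=20
  + 0.0.0.0/0 (H2) depth=0
  ? 212.14.16.7  path d0:H2→d1:-→d2:-→d3:-→d4:-→d5:-→d6:-→d7:-→d8:-→d9:-→d10:-→d11:-→d12:-→d13:-→d14:-→d15:-→d16:-→d17:-→d18:-→d19:-→d20:H2  best=H2
  del 0.0.0.0/0 (clear depth 0)
  ? 212.14.16.32  path d0:-→d1:-→d2:-→d3:-→d4:-→d5:-→d6:-→d7:-→d8:-→d9:-→d10:-→d11:-→d12:-→d13:-→d14:-→d15:-→d16:-→d17:-→d18:-→d19:-→d20:H2  best=H2
  del 212.14.16.0/20 (clear depth 20)
  + 228.0.0.0/7 (H5) depth=7
  ? 228.0.0.1  path d0:-→d1:-→d2:-→d3:-→d4:-→d5:-→d6:-→d7:H5  best=H5
  ? 228.0.0.0  path d0:-→d1:-→d2:-→d3:-→d4:-→d5:-→d6:-→d7:H5  best=H5
  + 0.0.0.0/0 (H2) depth=0
  + 212.14.16.208/28 (H6) depth=28
  + 0.0.0.0/0 (H4) depth=0
  ? 234.31.99.185  path d0:H4→d1:-→d2:-→d3:-→d4:-  best=H4
  + 229.208.209.0/25 (H5) depth=25
  ? 212.14.16.221  path d0:H4→d1:-→d2:-→d3:-→d4:-→d5:-→d6:-→d7:-→d8:-→d9:-→d10:-→d11:-→d12:-→d13:-→d14:-→d15:-→d16:-→d17:-→d18:-→d19:-→d20:-→d21:-→d22:-→d23:-→d24:-→d25:-→d26:-→d27:-→d28:H6  best=H6
  del 228.0.0.0/7 (clear depth 7)
  + 212.0.0.0/8 (H6) depth=8
  del 229.208.209.0/25 (clear depth 25)
  del 212.14.16.208/28 (clear depth 28)
  ? 212.34.248.9  path d0:H4→d1:-→d2:-→d3:-→d4:-→d5:-→d6:-→d7:-→d8:H6→d9:-→d10:-  best=H6
  + 212.14.16.220/32 (H6) depth=32
  + 212.0.0.0/12 (H0) depth=12
  ? 212.103.39.45  path d0:H4→d1:-→d2:-→d3:-→d4:-→d5:-→d6:-→d7:-→d8:H6→d9:-  best=H6
  + 229.208.0.0/12 (H1) depth=12
  + 212.14.16.208/28 (H0) depth=28
  + 212.14.16.0/20 (H4) depth=20
  ? 212.14.17.83  path d0:H4→d1:-→d2:-→d3:-→d4:-→d5:-→d6:-→d7:-→d8:H6→d9:-→d10:-→d11:-→d12:H0→d13:-→d14:-→d15:-→d16:-→d17:-→d18:-→d19:-→d20:H4→d21:-→d22:-→d23:-  best=H4
  del 212.0.0.0/12 (clear depth 12)
  del 0.0.0.0/0 (clear depth 0)
  + 212.14.16.0/20 (H2) depth=20
  + 212.14.0.0/16 (H3) depth=16
  + 212.14.16.0/23 (H5) depth=23
  ? 212.14.16.220  path d0:-→d1:-→d2:-→d3:-→d4:-→d5:-→d6:-→d7:-→d8:H6→d9:-→d10:-→d11:-→d12:-→d13:-→d14:-→d15:-→d16:H3→d17:-→d18:-→d19:-→d20:H2→d21:-→d22:-→d23:H5→d24:-→d25:-→d26:-→d27:-→d28:H0→d29:-→d30:-→d31:-→d32:H6  best=H6
  ? 212.14.16.0  path d0:-→d1:-→d2:-→d3:-→d4:-→d5:-→d6:-→d7:-→d8:H6→d9:-→d10:-→d11:-→d12:-→d13:-→d14:-→d15:-→d16:H3→d17:-→d18:-→d19:-→d20:H2→d21:-→d22:-→d23:H5→d24:-  best=H5
  + 212.14.16.208/28 (H2) depth=28
  + 0.0.0.0/0 (H5) depth=0

== LOOKUPS ==
["H2","H2","H5","H5","H4","H6","H6","H6","H4","H6","H5"]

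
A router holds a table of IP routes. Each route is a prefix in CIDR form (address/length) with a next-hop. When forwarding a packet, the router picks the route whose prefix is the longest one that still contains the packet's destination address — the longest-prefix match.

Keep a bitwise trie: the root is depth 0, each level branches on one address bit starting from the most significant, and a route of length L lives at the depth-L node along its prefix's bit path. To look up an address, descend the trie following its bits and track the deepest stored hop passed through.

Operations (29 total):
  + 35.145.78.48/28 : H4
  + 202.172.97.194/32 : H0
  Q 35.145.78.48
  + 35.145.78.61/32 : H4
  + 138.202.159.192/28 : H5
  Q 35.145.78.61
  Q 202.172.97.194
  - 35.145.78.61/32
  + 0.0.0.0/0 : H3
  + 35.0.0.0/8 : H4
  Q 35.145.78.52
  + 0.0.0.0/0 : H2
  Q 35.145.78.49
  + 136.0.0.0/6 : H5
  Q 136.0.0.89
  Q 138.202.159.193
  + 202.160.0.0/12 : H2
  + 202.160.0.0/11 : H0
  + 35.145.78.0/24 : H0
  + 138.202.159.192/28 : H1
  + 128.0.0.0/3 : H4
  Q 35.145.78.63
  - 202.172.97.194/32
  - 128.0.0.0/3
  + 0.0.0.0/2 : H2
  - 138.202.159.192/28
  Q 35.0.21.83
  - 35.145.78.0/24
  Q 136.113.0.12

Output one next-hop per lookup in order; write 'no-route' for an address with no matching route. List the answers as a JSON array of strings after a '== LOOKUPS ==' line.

Apply in order:
  add 35.145.78.48/28 -> H4 at depth 28
  add 202.172.97.194/32 -> H0 at depth 32
  Q 35.145.78.48: descend 0010001110010001010011100011 ; hops seen [H4] ; pick H4
  add 35.145.78.61/32 -> H4 at depth 32
  add 138.202.159.192/28 -> H5 at depth 28
  Q 35.145.78.61: descend 00100011100100010100111000111101 ; hops seen [H4,H4] ; pick H4
  Q 202.172.97.194: descend 11001010101011000110000111000010 ; hops seen [H0] ; pick H0
  - 35.145.78.61/32 clear@32
  add 0.0.0.0/0 -> H3 at depth 0
  add 35.0.0.0/8 -> H4 at depth 8
  Q 35.145.78.52: descend 0010001110010001010011100011 ; hops seen [H3,H4,H4] ; pick H4
  add 0.0.0.0/0 -> H2 at depth 0
  Q 35.145.78.49: descend 0010001110010001010011100011 ; hops seen [H2,H4,H4] ; pick H4
  add 136.0.0.0/6 -> H5 at depth 6
  Q 136.0.0.89: descend 100010 ; hops seen [H2,H5] ; pick H5
  Q 138.202.159.193: descend 1000101011001010100111111100 ; hops seen [H2,H5,H5] ; pick H5
  add 202.160.0.0/12 -> H2 at depth 12
  add 202.160.0.0/11 -> H0 at depth 11
  add 35.145.78.0/24 -> H0 at depth 24
  add 138.202.159.192/28 -> H1 at depth 28
  add 128.0.0.0/3 -> H4 at depth 3
  Q 35.145.78.63: descend 001000111001000101001110001111 ; hops seen [H2,H4,H0,H4] ; pick H4
  - 202.172.97.194/32 clear@32
  - 128.0.0.0/3 clear@3
  add 0.0.0.0/2 -> H2 at depth 2
  - 138.202.159.192/28 clear@28
  Q 35.0.21.83: descend 00100011 ; hops seen [H2,H2,H4] ; pick H4
  - 35.145.78.0/24 clear@24
  Q 136.113.0.12: descend 100010 ; hops seen [H2,H5] ; pick H5

== LOOKUPS ==
["H4","H4","H0","H4","H4","H5","H5","H4","H4","H5"]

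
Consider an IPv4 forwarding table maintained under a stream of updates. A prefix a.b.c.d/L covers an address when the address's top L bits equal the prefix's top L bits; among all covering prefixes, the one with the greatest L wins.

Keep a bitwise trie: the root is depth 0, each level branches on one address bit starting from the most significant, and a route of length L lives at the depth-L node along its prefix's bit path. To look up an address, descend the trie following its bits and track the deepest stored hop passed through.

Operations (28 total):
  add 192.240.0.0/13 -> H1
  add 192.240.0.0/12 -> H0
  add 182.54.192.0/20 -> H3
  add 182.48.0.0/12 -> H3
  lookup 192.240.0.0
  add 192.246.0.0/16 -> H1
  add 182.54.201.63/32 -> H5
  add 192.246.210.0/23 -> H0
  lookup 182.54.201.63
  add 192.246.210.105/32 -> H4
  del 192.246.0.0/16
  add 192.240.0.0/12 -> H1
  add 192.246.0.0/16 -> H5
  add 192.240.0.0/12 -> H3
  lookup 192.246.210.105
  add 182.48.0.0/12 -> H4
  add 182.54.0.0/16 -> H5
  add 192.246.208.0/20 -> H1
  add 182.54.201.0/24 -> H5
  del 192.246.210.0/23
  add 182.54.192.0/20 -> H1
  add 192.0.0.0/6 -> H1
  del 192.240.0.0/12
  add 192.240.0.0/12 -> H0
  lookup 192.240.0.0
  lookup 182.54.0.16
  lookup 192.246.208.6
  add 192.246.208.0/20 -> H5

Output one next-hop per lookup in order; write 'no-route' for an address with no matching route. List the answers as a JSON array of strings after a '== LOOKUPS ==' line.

Apply in order:
  add 192.240.0.0/13 -> H1 at depth 13
  add 192.240.0.0/12 -> H0 at depth 12
  add 182.54.192.0/20 -> H3 at depth 20
  add 182.48.0.0/12 -> H3 at depth 12
  ? 192.240.0.0  path d0:-→d1:-→d2:-→d3:-→d4:-→d5:-→d6:-→d7:-→d8:-→d9:-→d10:-→d11:-→d12:H0→d13:H1  best=H1
  add 192.246.0.0/16 -> H1 at depth 16
  add 182.54.201.63/32 -> H5 at depth 32
  add 192.246.210.0/23 -> H0 at depth 23
  ? 182.54.201.63  path d0:-→d1:-→d2:-→d3:-→d4:-→d5:-→d6:-→d7:-→d8:-→d9:-→d10:-→d11:-→d12:H3→d13:-→d14:-→d15:-→d16:-→d17:-→d18:-→d19:-→d20:H3→d21:-→d22:-→d23:-→d24:-→d25:-→d26:-→d27:-→d28:-→d29:-→d30:-→d31:-→d32:H5  best=H5
  add 192.246.210.105/32 -> H4 at depth 32
  del 192.246.0.0/16 (clear depth 16)
  add 192.240.0.0/12 -> H1 at depth 12
  add 192.246.0.0/16 -> H5 at depth 16
  add 192.240.0.0/12 -> H3 at depth 12
  ? 192.246.210.105  path d0:-→d1:-→d2:-→d3:-→d4:-→d5:-→d6:-→d7:-→d8:-→d9:-→d10:-→d11:-→d12:H3→d13:H1→d14:-→d15:-→d16:H5→d17:-→d18:-→d19:-→d20:-→d21:-→d22:-→d23:H0→d24:-→d25:-→d26:-→d27:-→d28:-→d29:-→d30:-→d31:-→d32:H4  best=H4
  add 182.48.0.0/12 -> H4 at depth 12
  add 182.54.0.0/16 -> H5 at depth 16
  add 192.246.208.0/20 -> H1 at depth 20
  add 182.54.201.0/24 -> H5 at depth 24
  del 192.246.210.0/23 (clear depth 23)
  add 182.54.192.0/20 -> H1 at depth 20
  add 192.0.0.0/6 -> H1 at depth 6
  del 192.240.0.0/12 (clear depth 12)
  add 192.240.0.0/12 -> H0 at depth 12
  ? 192.240.0.0  path d0:-→d1:-→d2:-→d3:-→d4:-→d5:-→d6:H1→d7:-→d8:-→d9:-→d10:-→d11:-→d12:H0→d13:H1  best=H1
  ? 182.54.0.16  path d0:-→d1:-→d2:-→d3:-→d4:-→d5:-→d6:-→d7:-→d8:-→d9:-→d10:-→d11:-→d12:H4→d13:-→d14:-→d15:-→d16:H5  best=H5
  ? 192.246.208.6  path d0:-→d1:-→d2:-→d3:-→d4:-→d5:-→d6:H1→d7:-→d8:-→d9:-→d10:-→d11:-→d12:H0→d13:H1→d14:-→d15:-→d16:H5→d17:-→d18:-→d19:-→d20:H1→d21:-→d22:-  best=H1
  add 192.246.208.0/20 -> H5 at depth 20

== LOOKUPS ==
["H1","H5","H4","H1","H5","H1"]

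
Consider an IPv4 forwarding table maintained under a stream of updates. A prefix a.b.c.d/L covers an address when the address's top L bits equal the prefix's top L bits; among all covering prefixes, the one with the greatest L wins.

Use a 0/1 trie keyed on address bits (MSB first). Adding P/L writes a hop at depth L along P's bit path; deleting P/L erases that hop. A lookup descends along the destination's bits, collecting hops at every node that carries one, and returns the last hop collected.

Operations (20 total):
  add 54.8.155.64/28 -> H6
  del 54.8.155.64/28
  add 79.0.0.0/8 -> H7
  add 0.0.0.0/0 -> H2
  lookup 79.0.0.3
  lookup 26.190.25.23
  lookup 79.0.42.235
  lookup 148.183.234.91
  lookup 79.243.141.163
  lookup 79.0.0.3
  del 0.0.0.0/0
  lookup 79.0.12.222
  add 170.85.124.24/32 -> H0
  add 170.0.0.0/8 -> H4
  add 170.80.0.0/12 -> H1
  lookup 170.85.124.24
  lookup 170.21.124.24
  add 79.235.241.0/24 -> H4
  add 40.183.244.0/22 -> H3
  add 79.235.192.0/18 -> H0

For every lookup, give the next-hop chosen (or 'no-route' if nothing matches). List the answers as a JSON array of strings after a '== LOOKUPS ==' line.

Process each operation:
  + 54.8.155.64/28 (H6) depth=28
  del 54.8.155.64/28 (clear depth 28)
  + 79.0.0.0/8 (H7) depth=8
  + 0.0.0.0/0 (H2) depth=0
  ? 79.0.0.3  path d0:H2→d1:-→d2:-→d3:-→d4:-→d5:-→d6:-→d7:-→d8:H7  best=H7
  ? 26.190.25.23  path d0:H2→d1:-→d2:-  best=H2
  ? 79.0.42.235  path d0:H2→d1:-→d2:-→d3:-→d4:-→d5:-→d6:-→d7:-→d8:H7  best=H7
  ? 148.183.234.91  path d0:H2  best=H2
  ? 79.243.141.163  path d0:H2→d1:-→d2:-→d3:-→d4:-→d5:-→d6:-→d7:-→d8:H7  best=H7
  ? 79.0.0.3  path d0:H2→d1:-→d2:-→d3:-→d4:-→d5:-→d6:-→d7:-→d8:H7  best=H7
  del 0.0.0.0/0 (clear depth 0)
  ? 79.0.12.222  path d0:-→d1:-→d2:-→d3:-→d4:-→d5:-→d6:-→d7:-→d8:H7  best=H7
  + 170.85.124.24/32 (H0) depth=32
  + 170.0.0.0/8 (H4) depth=8
  + 170.80.0.0/12 (H1) depth=12
  ? 170.85.124.24  path d0:-→d1:-→d2:-→d3:-→d4:-→d5:-→d6:-→d7:-→d8:H4→d9:-→d10:-→d11:-→d12:H1→d13:-→d14:-→d15:-→d16:-→d17:-→d18:-→d19:-→d20:-→d21:-→d22:-→d23:-→d24:-→d25:-→d26:-→d27:-→d28:-→d29:-→d30:-→d31:-→d32:H0  best=H0
  ? 170.21.124.24  path d0:-→d1:-→d2:-→d3:-→d4:-→d5:-→d6:-→d7:-→d8:H4→d9:-  best=H4
  + 79.235.241.0/24 (H4) depth=24
  + 40.183.244.0/22 (H3) depth=22
  + 79.235.192.0/18 (H0) depth=18

== LOOKUPS ==
["H7","H2","H7","H2","H7","H7","H7","H0","H4"]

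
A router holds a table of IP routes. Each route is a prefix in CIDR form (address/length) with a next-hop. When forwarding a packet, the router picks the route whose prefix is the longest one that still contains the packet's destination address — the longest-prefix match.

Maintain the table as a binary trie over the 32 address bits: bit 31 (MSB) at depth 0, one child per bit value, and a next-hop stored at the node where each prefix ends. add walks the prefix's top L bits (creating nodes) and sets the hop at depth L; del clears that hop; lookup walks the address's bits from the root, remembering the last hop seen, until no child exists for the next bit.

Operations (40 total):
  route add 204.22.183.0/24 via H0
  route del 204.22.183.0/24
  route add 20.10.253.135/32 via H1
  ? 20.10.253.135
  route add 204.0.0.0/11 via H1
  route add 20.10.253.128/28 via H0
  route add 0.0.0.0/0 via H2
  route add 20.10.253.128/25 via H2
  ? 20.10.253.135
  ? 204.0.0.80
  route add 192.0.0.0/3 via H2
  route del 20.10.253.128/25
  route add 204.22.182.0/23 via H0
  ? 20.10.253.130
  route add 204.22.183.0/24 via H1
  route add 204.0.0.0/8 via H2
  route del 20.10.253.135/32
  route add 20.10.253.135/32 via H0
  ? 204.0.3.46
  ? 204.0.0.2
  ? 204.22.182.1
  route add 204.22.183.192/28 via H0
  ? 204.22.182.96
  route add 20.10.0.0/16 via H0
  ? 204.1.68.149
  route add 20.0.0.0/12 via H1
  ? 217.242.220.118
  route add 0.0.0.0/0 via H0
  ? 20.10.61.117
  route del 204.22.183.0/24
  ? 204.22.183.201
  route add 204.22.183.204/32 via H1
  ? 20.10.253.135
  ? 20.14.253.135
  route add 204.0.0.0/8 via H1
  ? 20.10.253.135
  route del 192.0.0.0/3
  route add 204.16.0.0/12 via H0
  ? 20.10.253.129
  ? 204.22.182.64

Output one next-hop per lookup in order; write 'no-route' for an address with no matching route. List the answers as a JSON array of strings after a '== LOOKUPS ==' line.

Process each operation:
  add 204.22.183.0/24 -> H0 at depth 24
  del 204.22.183.0/24 (clear depth 24)
  add 20.10.253.135/32 -> H1 at depth 32
  lookup 20.10.253.135: bits 00010100000010101111110110000111 walk d0:-→d1:-→d2:-→d3:-→d4:-→d5:-→d6:-→d7:-→d8:-→d9:-→d10:-→d11:-→d12:-→d13:-→d14:-→d15:-→d16:-→d17:-→d18:-→d19:-→d20:-→d21:-→d22:-→d23:-→d24:-→d25:-→d26:-→d27:-→d28:-→d29:-→d30:-→d31:-→d32:H1 -> H1
  add 204.0.0.0/11 -> H1 at depth 11
  add 20.10.253.128/28 -> H0 at depth 28
  add 0.0.0.0/0 -> H2 at depth 0
  add 20.10.253.128/25 -> H2 at depth 25
  lookup 20.10.253.135: bits 00010100000010101111110110000111 walk d0:H2→d1:-→d2:-→d3:-→d4:-→d5:-→d6:-→d7:-→d8:-→d9:-→d10:-→d11:-→d12:-→d13:-→d14:-→d15:-→d16:-→d17:-→d18:-→d19:-→d20:-→d21:-→d22:-→d23:-→d24:-→d25:H2→d26:-→d27:-→d28:H0→d29:-→d30:-→d31:-→d32:H1 -> H1
  lookup 204.0.0.80: bits 11001100000 walk d0:H2→d1:-→d2:-→d3:-→d4:-→d5:-→d6:-→d7:-→d8:-→d9:-→d10:-→d11:H1 -> H1
  add 192.0.0.0/3 -> H2 at depth 3
  del 20.10.253.128/25 (clear depth 25)
  add 204.22.182.0/23 -> H0 at depth 23
  lookup 20.10.253.130: bits 00010100000010101111110110000 walk d0:H2→d1:-→d2:-→d3:-→d4:-→d5:-→d6:-→d7:-→d8:-→d9:-→d10:-→d11:-→d12:-→d13:-→d14:-→d15:-→d16:-→d17:-→d18:-→d19:-→d20:-→d21:-→d22:-→d23:-→d24:-→d25:-→d26:-→d27:-→d28:H0→d29:- -> H0
  add 204.22.183.0/24 -> H1 at depth 24
  add 204.0.0.0/8 -> H2 at depth 8
  del 20.10.253.135/32 (clear depth 32)
  add 20.10.253.135/32 -> H0 at depth 32
  lookup 204.0.3.46: bits 11001100000 walk d0:H2→d1:-→d2:-→d3:H2→d4:-→d5:-→d6:-→d7:-→d8:H2→d9:-→d10:-→d11:H1 -> H1
  lookup 204.0.0.2: bits 11001100000 walk d0:H2→d1:-→d2:-→d3:H2→d4:-→d5:-→d6:-→d7:-→d8:H2→d9:-→d10:-→d11:H1 -> H1
  lookup 204.22.182.1: bits 11001100000101101011011 walk d0:H2→d1:-→d2:-→d3:H2→d4:-→d5:-→d6:-→d7:-→d8:H2→d9:-→d10:-→d11:H1→d12:-→d13:-→d14:-→d15:-→d16:-→d17:-→d18:-→d19:-→d20:-→d21:-→d22:-→d23:H0 -> H0
  add 204.22.183.192/28 -> H0 at depth 28
  lookup 204.22.182.96: bits 11001100000101101011011 walk d0:H2→d1:-→d2:-→d3:H2→d4:-→d5:-→d6:-→d7:-→d8:H2→d9:-→d10:-→d11:H1→d12:-→d13:-→d14:-→d15:-→d16:-→d17:-→d18:-→d19:-→d20:-→d21:-→d22:-→d23:H0 -> H0
  add 20.10.0.0/16 -> H0 at depth 16
  lookup 204.1.68.149: bits 11001100000 walk d0:H2→d1:-→d2:-→d3:H2→d4:-→d5:-→d6:-→d7:-→d8:H2→d9:-→d10:-→d11:H1 -> H1
  add 20.0.0.0/12 -> H1 at depth 12
  lookup 217.242.220.118: bits 110 walk d0:H2→d1:-→d2:-→d3:H2 -> H2
  add 0.0.0.0/0 -> H0 at depth 0
  lookup 20.10.61.117: bits 0001010000001010 walk d0:H0→d1:-→d2:-→d3:-→d4:-→d5:-→d6:-→d7:-→d8:-→d9:-→d10:-→d11:-→d12:H1→d13:-→d14:-→d15:-→d16:H0 -> H0
  del 204.22.183.0/24 (clear depth 24)
  lookup 204.22.183.201: bits 1100110000010110101101111100 walk d0:H0→d1:-→d2:-→d3:H2→d4:-→d5:-→d6:-→d7:-→d8:H2→d9:-→d10:-→d11:H1→d12:-→d13:-→d14:-→d15:-→d16:-→d17:-→d18:-→d19:-→d20:-→d21:-→d22:-→d23:H0→d24:-→d25:-→d26:-→d27:-→d28:H0 -> H0
  add 204.22.183.204/32 -> H1 at depth 32
  lookup 20.10.253.135: bits 00010100000010101111110110000111 walk d0:H0→d1:-→d2:-→d3:-→d4:-→d5:-→d6:-→d7:-→d8:-→d9:-→d10:-→d11:-→d12:H1→d13:-→d14:-→d15:-→d16:H0→d17:-→d18:-→d19:-→d20:-→d21:-→d22:-→d23:-→d24:-→d25:-→d26:-→d27:-→d28:H0→d29:-→d30:-→d31:-→d32:H0 -> H0
  lookup 20.14.253.135: bits 0001010000001 walk d0:H0→d1:-→d2:-→d3:-→d4:-→d5:-→d6:-→d7:-→d8:-→d9:-→d10:-→d11:-→d12:H1→d13:- -> H1
  add 204.0.0.0/8 -> H1 at depth 8
  lookup 20.10.253.135: bits 00010100000010101111110110000111 walk d0:H0→d1:-→d2:-→d3:-→d4:-→d5:-→d6:-→d7:-→d8:-→d9:-→d10:-→d11:-→d12:H1→d13:-→d14:-→d15:-→d16:H0→d17:-→d18:-→d19:-→d20:-→d21:-→d22:-→d23:-→d24:-→d25:-→d26:-→d27:-→d28:H0→d29:-→d30:-→d31:-→d32:H0 -> H0
  del 192.0.0.0/3 (clear depth 3)
  add 204.16.0.0/12 -> H0 at depth 12
  lookup 20.10.253.129: bits 00010100000010101111110110000 walk d0:H0→d1:-→d2:-→d3:-→d4:-→d5:-→d6:-→d7:-→d8:-→d9:-→d10:-→d11:-→d12:H1→d13:-→d14:-→d15:-→d16:H0→d17:-→d18:-→d19:-→d20:-→d21:-→d22:-→d23:-→d24:-→d25:-→d26:-→d27:-→d28:H0→d29:- -> H0
  lookup 204.22.182.64: bits 11001100000101101011011 walk d0:H0→d1:-→d2:-→d3:-→d4:-→d5:-→d6:-→d7:-→d8:H1→d9:-→d10:-→d11:H1→d12:H0→d13:-→d14:-→d15:-→d16:-→d17:-→d18:-→d19:-→d20:-→d21:-→d22:-→d23:H0 -> H0

== LOOKUPS ==
["H1","H1","H1","H0","H1","H1","H0","H0","H1","H2","H0","H0","H0","H1","H0","H0","H0"]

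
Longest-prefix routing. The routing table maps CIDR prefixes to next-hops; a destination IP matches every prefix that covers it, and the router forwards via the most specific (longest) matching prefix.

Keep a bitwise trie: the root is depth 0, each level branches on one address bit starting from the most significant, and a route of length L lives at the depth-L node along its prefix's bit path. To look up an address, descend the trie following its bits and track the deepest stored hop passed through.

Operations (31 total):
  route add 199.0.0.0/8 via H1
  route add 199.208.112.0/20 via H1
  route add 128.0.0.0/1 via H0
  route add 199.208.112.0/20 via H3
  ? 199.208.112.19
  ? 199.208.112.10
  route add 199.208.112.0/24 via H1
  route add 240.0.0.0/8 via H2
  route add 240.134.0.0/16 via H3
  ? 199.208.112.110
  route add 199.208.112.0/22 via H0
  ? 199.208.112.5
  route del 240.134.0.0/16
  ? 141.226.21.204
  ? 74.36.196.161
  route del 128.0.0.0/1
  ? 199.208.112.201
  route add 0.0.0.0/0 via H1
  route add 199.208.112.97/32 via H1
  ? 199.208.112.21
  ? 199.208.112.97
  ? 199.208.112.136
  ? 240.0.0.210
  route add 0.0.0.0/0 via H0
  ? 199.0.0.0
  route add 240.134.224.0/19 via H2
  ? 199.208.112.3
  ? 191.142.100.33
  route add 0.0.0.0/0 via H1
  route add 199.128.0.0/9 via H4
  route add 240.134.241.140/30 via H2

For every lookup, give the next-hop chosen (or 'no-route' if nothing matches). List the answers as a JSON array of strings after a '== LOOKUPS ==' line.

Trace:
  add 199.0.0.0/8 -> H1 at depth 8
  add 199.208.112.0/20 -> H1 at depth 20
  add 128.0.0.0/1 -> H0 at depth 1
  add 199.208.112.0/20 -> H3 at depth 20
  ? 199.208.112.19  path d0:-→d1:H0→d2:-→d3:-→d4:-→d5:-→d6:-→d7:-→d8:H1→d9:-→d10:-→d11:-→d12:-→d13:-→d14:-→d15:-→d16:-→d17:-→d18:-→d19:-→d20:H3  best=H3
  ? 199.208.112.10  path d0:-→d1:H0→d2:-→d3:-→d4:-→d5:-→d6:-→d7:-→d8:H1→d9:-→d10:-→d11:-→d12:-→d13:-→d14:-→d15:-→d16:-→d17:-→d18:-→d19:-→d20:H3  best=H3
  add 199.208.112.0/24 -> H1 at depth 24
  add 240.0.0.0/8 -> H2 at depth 8
  add 240.134.0.0/16 -> H3 at depth 16
  ? 199.208.112.110  path d0:-→d1:H0→d2:-→d3:-→d4:-→d5:-→d6:-→d7:-→d8:H1→d9:-→d10:-→d11:-→d12:-→d13:-→d14:-→d15:-→d16:-→d17:-→d18:-→d19:-→d20:H3→d21:-→d22:-→d23:-→d24:H1  best=H1
  add 199.208.112.0/22 -> H0 at depth 22
  ? 199.208.112.5  path d0:-→d1:H0→d2:-→d3:-→d4:-→d5:-→d6:-→d7:-→d8:H1→d9:-→d10:-→d11:-→d12:-→d13:-→d14:-→d15:-→d16:-→d17:-→d18:-→d19:-→d20:H3→d21:-→d22:H0→d23:-→d24:H1  best=H1
  - 240.134.0.0/16 clear@16
  ? 141.226.21.204  path d0:-→d1:H0  best=H0
  ? 74.36.196.161  path d0:-  best=no-route
  - 128.0.0.0/1 clear@1
  ? 199.208.112.201  path d0:-→d1:-→d2:-→d3:-→d4:-→d5:-→d6:-→d7:-→d8:H1→d9:-→d10:-→d11:-→d12:-→d13:-→d14:-→d15:-→d16:-→d17:-→d18:-→d19:-→d20:H3→d21:-→d22:H0→d23:-→d24:H1  best=H1
  add 0.0.0.0/0 -> H1 at depth 0
  add 199.208.112.97/32 -> H1 at depth 32
  ? 199.208.112.21  path d0:H1→d1:-→d2:-→d3:-→d4:-→d5:-→d6:-→d7:-→d8:H1→d9:-→d10:-→d11:-→d12:-→d13:-→d14:-→d15:-→d16:-→d17:-→d18:-→d19:-→d20:H3→d21:-→d22:H0→d23:-→d24:H1→d25:-  best=H1
  ? 199.208.112.97  path d0:H1→d1:-→d2:-→d3:-→d4:-→d5:-→d6:-→d7:-→d8:H1→d9:-→d10:-→d11:-→d12:-→d13:-→d14:-→d15:-→d16:-→d17:-→d18:-→d19:-→d20:H3→d21:-→d22:H0→d23:-→d24:H1→d25:-→d26:-→d27:-→d28:-→d29:-→d30:-→d31:-→d32:H1  best=H1
  ? 199.208.112.136  path d0:H1→d1:-→d2:-→d3:-→d4:-→d5:-→d6:-→d7:-→d8:H1→d9:-→d10:-→d11:-→d12:-→d13:-→d14:-→d15:-→d16:-→d17:-→d18:-→d19:-→d20:H3→d21:-→d22:H0→d23:-→d24:H1  best=H1
  ? 240.0.0.210  path d0:H1→d1:-→d2:-→d3:-→d4:-→d5:-→d6:-→d7:-→d8:H2  best=H2
  add 0.0.0.0/0 -> H0 at depth 0
  ? 199.0.0.0  path d0:H0→d1:-→d2:-→d3:-→d4:-→d5:-→d6:-→d7:-→d8:H1  best=H1
  add 240.134.224.0/19 -> H2 at depth 19
  ? 199.208.112.3  path d0:H0→d1:-→d2:-→d3:-→d4:-→d5:-→d6:-→d7:-→d8:H1→d9:-→d10:-→d11:-→d12:-→d13:-→d14:-→d15:-→d16:-→d17:-→d18:-→d19:-→d20:H3→d21:-→d22:H0→d23:-→d24:H1→d25:-  best=H1
  ? 191.142.100.33  path d0:H0→d1:-  best=H0
  add 0.0.0.0/0 -> H1 at depth 0
  add 199.128.0.0/9 -> H4 at depth 9
  add 240.134.241.140/30 -> H2 at depth 30

== LOOKUPS ==
["H3","H3","H1","H1","H0","no-route","H1","H1","H1","H1","H2","H1","H1","H0"]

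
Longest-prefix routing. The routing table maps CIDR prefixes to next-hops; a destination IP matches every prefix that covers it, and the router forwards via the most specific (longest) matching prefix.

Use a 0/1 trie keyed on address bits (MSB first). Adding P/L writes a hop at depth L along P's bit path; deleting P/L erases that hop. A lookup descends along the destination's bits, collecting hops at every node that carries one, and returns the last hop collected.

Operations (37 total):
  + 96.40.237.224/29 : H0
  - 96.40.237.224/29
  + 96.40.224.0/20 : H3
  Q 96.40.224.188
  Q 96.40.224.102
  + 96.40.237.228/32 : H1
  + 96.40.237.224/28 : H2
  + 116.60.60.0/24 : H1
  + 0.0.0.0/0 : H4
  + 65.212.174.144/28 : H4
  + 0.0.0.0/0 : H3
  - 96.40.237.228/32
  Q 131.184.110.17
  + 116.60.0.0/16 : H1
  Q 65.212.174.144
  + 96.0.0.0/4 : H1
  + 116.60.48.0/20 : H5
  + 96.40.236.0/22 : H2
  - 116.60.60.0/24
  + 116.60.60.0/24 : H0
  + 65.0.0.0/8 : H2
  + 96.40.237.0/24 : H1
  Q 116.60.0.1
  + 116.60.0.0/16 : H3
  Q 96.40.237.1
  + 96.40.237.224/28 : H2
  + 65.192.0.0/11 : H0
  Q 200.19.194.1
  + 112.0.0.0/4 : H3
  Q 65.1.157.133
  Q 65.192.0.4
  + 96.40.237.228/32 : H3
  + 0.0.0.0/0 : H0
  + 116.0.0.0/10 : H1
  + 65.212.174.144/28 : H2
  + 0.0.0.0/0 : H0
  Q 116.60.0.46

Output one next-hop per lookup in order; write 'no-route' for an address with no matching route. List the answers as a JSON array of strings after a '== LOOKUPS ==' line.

Process each operation:
  + 96.40.237.224/29 (H0) depth=29
  - 96.40.237.224/29 clear@29
  + 96.40.224.0/20 (H3) depth=20
  lookup 96.40.224.188: bits 01100000001010001110 walk d0:-→d1:-→d2:-→d3:-→d4:-→d5:-→d6:-→d7:-→d8:-→d9:-→d10:-→d11:-→d12:-→d13:-→d14:-→d15:-→d16:-→d17:-→d18:-→d19:-→d20:H3 -> H3
  lookup 96.40.224.102: bits 01100000001010001110 walk d0:-→d1:-→d2:-→d3:-→d4:-→d5:-→d6:-→d7:-→d8:-→d9:-→d10:-→d11:-→d12:-→d13:-→d14:-→d15:-→d16:-→d17:-→d18:-→d19:-→d20:H3 -> H3
  + 96.40.237.228/32 (H1) depth=32
  + 96.40.237.224/28 (H2) depth=28
  + 116.60.60.0/24 (H1) depth=24
  + 0.0.0.0/0 (H4) depth=0
  + 65.212.174.144/28 (H4) depth=28
  + 0.0.0.0/0 (H3) depth=0
  - 96.40.237.228/32 clear@32
  lookup 131.184.110.17: bits ε walk d0:H3 -> H3
  + 116.60.0.0/16 (H1) depth=16
  lookup 65.212.174.144: bits 0100000111010100101011101001 walk d0:H3→d1:-→d2:-→d3:-→d4:-→d5:-→d6:-→d7:-→d8:-→d9:-→d10:-→d11:-→d12:-→d13:-→d14:-→d15:-→d16:-→d17:-→d18:-→d19:-→d20:-→d21:-→d22:-→d23:-→d24:-→d25:-→d26:-→d27:-→d28:H4 -> H4
  + 96.0.0.0/4 (H1) depth=4
  + 116.60.48.0/20 (H5) depth=20
  + 96.40.236.0/22 (H2) depth=22
  - 116.60.60.0/24 clear@24
  + 116.60.60.0/24 (H0) depth=24
  + 65.0.0.0/8 (H2) depth=8
  + 96.40.237.0/24 (H1) depth=24
  lookup 116.60.0.1: bits 011101000011110000 walk d0:H3→d1:-→d2:-→d3:-→d4:-→d5:-→d6:-→d7:-→d8:-→d9:-→d10:-→d11:-→d12:-→d13:-→d14:-→d15:-→d16:H1→d17:-→d18:- -> H1
  + 116.60.0.0/16 (H3) depth=16
  lookup 96.40.237.1: bits 011000000010100011101101 walk d0:H3→d1:-→d2:-→d3:-→d4:H1→d5:-→d6:-→d7:-→d8:-→d9:-→d10:-→d11:-→d12:-→d13:-→d14:-→d15:-→d16:-→d17:-→d18:-→d19:-→d20:H3→d21:-→d22:H2→d23:-→d24:H1 -> H1
  + 96.40.237.224/28 (H2) depth=28
  + 65.192.0.0/11 (H0) depth=11
  lookup 200.19.194.1: bits ε walk d0:H3 -> H3
  + 112.0.0.0/4 (H3) depth=4
  lookup 65.1.157.133: bits 01000001 walk d0:H3→d1:-→d2:-→d3:-→d4:-→d5:-→d6:-→d7:-→d8:H2 -> H2
  lookup 65.192.0.4: bits 01000001110 walk d0:H3→d1:-→d2:-→d3:-→d4:-→d5:-→d6:-→d7:-→d8:H2→d9:-→d10:-→d11:H0 -> H0
  + 96.40.237.228/32 (H3) depth=32
  + 0.0.0.0/0 (H0) depth=0
  + 116.0.0.0/10 (H1) depth=10
  + 65.212.174.144/28 (H2) depth=28
  + 0.0.0.0/0 (H0) depth=0
  lookup 116.60.0.46: bits 011101000011110000 walk d0:H0→d1:-→d2:-→d3:-→d4:H3→d5:-→d6:-→d7:-→d8:-→d9:-→d10:H1→d11:-→d12:-→d13:-→d14:-→d15:-→d16:H3→d17:-→d18:- -> H3

== LOOKUPS ==
["H3","H3","H3","H4","H1","H1","H3","H2","H0","H3"]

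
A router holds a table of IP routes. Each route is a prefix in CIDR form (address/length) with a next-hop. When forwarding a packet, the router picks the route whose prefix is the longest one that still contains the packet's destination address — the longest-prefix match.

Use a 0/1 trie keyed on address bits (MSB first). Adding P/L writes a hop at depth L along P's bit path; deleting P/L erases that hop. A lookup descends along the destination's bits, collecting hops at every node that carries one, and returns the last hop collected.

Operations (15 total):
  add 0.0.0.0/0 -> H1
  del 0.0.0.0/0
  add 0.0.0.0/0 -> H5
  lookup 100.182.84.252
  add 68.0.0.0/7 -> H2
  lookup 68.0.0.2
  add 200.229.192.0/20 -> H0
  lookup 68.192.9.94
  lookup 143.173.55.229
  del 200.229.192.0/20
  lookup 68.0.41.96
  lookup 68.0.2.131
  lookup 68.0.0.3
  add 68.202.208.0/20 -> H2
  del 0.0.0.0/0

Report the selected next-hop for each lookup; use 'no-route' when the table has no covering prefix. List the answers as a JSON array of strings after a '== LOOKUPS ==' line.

Trace:
  + 0.0.0.0/0 (H1) depth=0
  - 0.0.0.0/0 clear@0
  + 0.0.0.0/0 (H5) depth=0
  Q 100.182.84.252: descend ε ; hops seen [H5] ; pick H5
  + 68.0.0.0/7 (H2) depth=7
  Q 68.0.0.2: descend 0100010 ; hops seen [H5,H2] ; pick H2
  + 200.229.192.0/20 (H0) depth=20
  Q 68.192.9.94: descend 0100010 ; hops seen [H5,H2] ; pick H2
  Q 143.173.55.229: descend 1 ; hops seen [H5] ; pick H5
  - 200.229.192.0/20 clear@20
  Q 68.0.41.96: descend 0100010 ; hops seen [H5,H2] ; pick H2
  Q 68.0.2.131: descend 0100010 ; hops seen [H5,H2] ; pick H2
  Q 68.0.0.3: descend 0100010 ; hops seen [H5,H2] ; pick H2
  + 68.202.208.0/20 (H2) depth=20
  - 0.0.0.0/0 clear@0

== LOOKUPS ==
["H5","H2","H2","H5","H2","H2","H2"]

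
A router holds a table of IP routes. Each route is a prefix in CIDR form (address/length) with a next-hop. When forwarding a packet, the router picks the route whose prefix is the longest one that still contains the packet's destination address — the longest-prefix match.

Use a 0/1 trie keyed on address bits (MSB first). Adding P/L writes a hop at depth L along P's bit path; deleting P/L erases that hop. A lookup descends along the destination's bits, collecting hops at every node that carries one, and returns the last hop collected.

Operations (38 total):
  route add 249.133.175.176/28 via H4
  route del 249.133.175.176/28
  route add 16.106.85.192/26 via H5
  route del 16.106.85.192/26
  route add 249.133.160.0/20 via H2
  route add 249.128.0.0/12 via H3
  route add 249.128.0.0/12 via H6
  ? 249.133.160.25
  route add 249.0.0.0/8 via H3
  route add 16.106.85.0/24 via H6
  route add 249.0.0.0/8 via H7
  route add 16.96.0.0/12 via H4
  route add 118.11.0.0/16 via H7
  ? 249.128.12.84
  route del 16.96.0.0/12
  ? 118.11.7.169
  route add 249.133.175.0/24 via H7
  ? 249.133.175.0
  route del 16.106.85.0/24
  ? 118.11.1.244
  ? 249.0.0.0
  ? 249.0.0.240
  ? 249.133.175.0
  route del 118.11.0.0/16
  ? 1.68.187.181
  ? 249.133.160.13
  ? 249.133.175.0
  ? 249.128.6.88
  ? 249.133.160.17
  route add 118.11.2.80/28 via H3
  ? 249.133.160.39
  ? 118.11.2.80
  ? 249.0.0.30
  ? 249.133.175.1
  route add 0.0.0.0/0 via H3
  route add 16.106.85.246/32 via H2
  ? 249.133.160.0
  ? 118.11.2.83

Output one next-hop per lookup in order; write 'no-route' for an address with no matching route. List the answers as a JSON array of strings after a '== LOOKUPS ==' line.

Process each operation:
  + 249.133.175.176/28 (H4) depth=28
  - 249.133.175.176/28 clear@28
  + 16.106.85.192/26 (H5) depth=26
  - 16.106.85.192/26 clear@26
  + 249.133.160.0/20 (H2) depth=20
  + 249.128.0.0/12 (H3) depth=12
  + 249.128.0.0/12 (H6) depth=12
  lookup 249.133.160.25: bits 11111001100001011010 walk d0:-→d1:-→d2:-→d3:-→d4:-→d5:-→d6:-→d7:-→d8:-→d9:-→d10:-→d11:-→d12:H6→d13:-→d14:-→d15:-→d16:-→d17:-→d18:-→d19:-→d20:H2 -> H2
  + 249.0.0.0/8 (H3) depth=8
  + 16.106.85.0/24 (H6) depth=24
  + 249.0.0.0/8 (H7) depth=8
  + 16.96.0.0/12 (H4) depth=12
  + 118.11.0.0/16 (H7) depth=16
  lookup 249.128.12.84: bits 1111100110000 walk d0:-→d1:-→d2:-→d3:-→d4:-→d5:-→d6:-→d7:-→d8:H7→d9:-→d10:-→d11:-→d12:H6→d13:- -> H6
  - 16.96.0.0/12 clear@12
  lookup 118.11.7.169: bits 0111011000001011 walk d0:-→d1:-→d2:-→d3:-→d4:-→d5:-→d6:-→d7:-→d8:-→d9:-→d10:-→d11:-→d12:-→d13:-→d14:-→d15:-→d16:H7 -> H7
  + 249.133.175.0/24 (H7) depth=24
  lookup 249.133.175.0: bits 111110011000010110101111 walk d0:-→d1:-→d2:-→d3:-→d4:-→d5:-→d6:-→d7:-→d8:H7→d9:-→d10:-→d11:-→d12:H6→d13:-→d14:-→d15:-→d16:-→d17:-→d18:-→d19:-→d20:H2→d21:-→d22:-→d23:-→d24:H7 -> H7
  - 16.106.85.0/24 clear@24
  lookup 118.11.1.244: bits 0111011000001011 walk d0:-→d1:-→d2:-→d3:-→d4:-→d5:-→d6:-→d7:-→d8:-→d9:-→d10:-→d11:-→d12:-→d13:-→d14:-→d15:-→d16:H7 -> H7
  lookup 249.0.0.0: bits 11111001 walk d0:-→d1:-→d2:-→d3:-→d4:-→d5:-→d6:-→d7:-→d8:H7 -> H7
  lookup 249.0.0.240: bits 11111001 walk d0:-→d1:-→d2:-→d3:-→d4:-→d5:-→d6:-→d7:-→d8:H7 -> H7
  lookup 249.133.175.0: bits 111110011000010110101111 walk d0:-→d1:-→d2:-→d3:-→d4:-→d5:-→d6:-→d7:-→d8:H7→d9:-→d10:-→d11:-→d12:H6→d13:-→d14:-→d15:-→d16:-→d17:-→d18:-→d19:-→d20:H2→d21:-→d22:-→d23:-→d24:H7 -> H7
  - 118.11.0.0/16 clear@16
  lookup 1.68.187.181: bits 000 walk d0:-→d1:-→d2:-→d3:- -> no-route
  lookup 249.133.160.13: bits 11111001100001011010 walk d0:-→d1:-→d2:-→d3:-→d4:-→d5:-→d6:-→d7:-→d8:H7→d9:-→d10:-→d11:-→d12:H6→d13:-→d14:-→d15:-→d16:-→d17:-→d18:-→d19:-→d20:H2 -> H2
  lookup 249.133.175.0: bits 111110011000010110101111 walk d0:-→d1:-→d2:-→d3:-→d4:-→d5:-→d6:-→d7:-→d8:H7→d9:-→d10:-→d11:-→d12:H6→d13:-→d14:-→d15:-→d16:-→d17:-→d18:-→d19:-→d20:H2→d21:-→d22:-→d23:-→d24:H7 -> H7
  lookup 249.128.6.88: bits 1111100110000 walk d0:-→d1:-→d2:-→d3:-→d4:-→d5:-→d6:-→d7:-→d8:H7→d9:-→d10:-→d11:-→d12:H6→d13:- -> H6
  lookup 249.133.160.17: bits 11111001100001011010 walk d0:-→d1:-→d2:-→d3:-→d4:-→d5:-→d6:-→d7:-→d8:H7→d9:-→d10:-→d11:-→d12:H6→d13:-→d14:-→d15:-→d16:-→d17:-→d18:-→d19:-→d20:H2 -> H2
  + 118.11.2.80/28 (H3) depth=28
  lookup 249.133.160.39: bits 11111001100001011010 walk d0:-→d1:-→d2:-→d3:-→d4:-→d5:-→d6:-→d7:-→d8:H7→d9:-→d10:-→d11:-→d12:H6→d13:-→d14:-→d15:-→d16:-→d17:-→d18:-→d19:-→d20:H2 -> H2
  lookup 118.11.2.80: bits 0111011000001011000000100101 walk d0:-→d1:-→d2:-→d3:-→d4:-→d5:-→d6:-→d7:-→d8:-→d9:-→d10:-→d11:-→d12:-→d13:-→d14:-→d15:-→d16:-→d17:-→d18:-→d19:-→d20:-→d21:-→d22:-→d23:-→d24:-→d25:-→d26:-→d27:-→d28:H3 -> H3
  lookup 249.0.0.30: bits 11111001 walk d0:-→d1:-→d2:-→d3:-→d4:-→d5:-→d6:-→d7:-→d8:H7 -> H7
  lookup 249.133.175.1: bits 111110011000010110101111 walk d0:-→d1:-→d2:-→d3:-→d4:-→d5:-→d6:-→d7:-→d8:H7→d9:-→d10:-→d11:-→d12:H6→d13:-→d14:-→d15:-→d16:-→d17:-→d18:-→d19:-→d20:H2→d21:-→d22:-→d23:-→d24:H7 -> H7
  + 0.0.0.0/0 (H3) depth=0
  + 16.106.85.246/32 (H2) depth=32
  lookup 249.133.160.0: bits 11111001100001011010 walk d0:H3→d1:-→d2:-→d3:-→d4:-→d5:-→d6:-→d7:-→d8:H7→d9:-→d10:-→d11:-→d12:H6→d13:-→d14:-→d15:-→d16:-→d17:-→d18:-→d19:-→d20:H2 -> H2
  lookup 118.11.2.83: bits 0111011000001011000000100101 walk d0:H3→d1:-→d2:-→d3:-→d4:-→d5:-→d6:-→d7:-→d8:-→d9:-→d10:-→d11:-→d12:-→d13:-→d14:-→d15:-→d16:-→d17:-→d18:-→d19:-→d20:-→d21:-→d22:-→d23:-→d24:-→d25:-→d26:-→d27:-→d28:H3 -> H3

== LOOKUPS ==
["H2","H6","H7","H7","H7","H7","H7","H7","no-route","H2","H7","H6","H2","H2","H3","H7","H7","H2","H3"]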